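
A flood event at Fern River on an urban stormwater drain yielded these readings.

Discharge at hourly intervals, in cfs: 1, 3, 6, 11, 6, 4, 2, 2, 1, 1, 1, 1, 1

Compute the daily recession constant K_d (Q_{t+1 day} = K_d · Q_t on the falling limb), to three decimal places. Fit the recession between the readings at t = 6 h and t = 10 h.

Between t = 6 h and t = 10 h the flow falls from 2 to 1 cfs over 4×1 h = 4 h.
Per-interval ratio K = (1/2)^(1/4) = 0.8409; K_d = K^(24/1) = 0.016.

K_d ≈ 0.016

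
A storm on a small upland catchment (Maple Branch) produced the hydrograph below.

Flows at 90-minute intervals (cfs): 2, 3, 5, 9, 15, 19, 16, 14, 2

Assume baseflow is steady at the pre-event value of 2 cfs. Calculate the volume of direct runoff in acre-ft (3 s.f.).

V ≈ 8.31 acre-ft

Direct-runoff ordinates (Q − Q_b): 0.0, 1.0, 3.0, 7.0, 13.0, 17.0, 14.0, 12.0, 0.0 cfs.
ΣQ_DR = 67.00 cfs.
With Δt = 1.5 h = 5400 s, V = ΣQ_DR · Δt = 67.00 × 5400 = 3.62 × 10^5 ft³ = 8.31 acre-ft.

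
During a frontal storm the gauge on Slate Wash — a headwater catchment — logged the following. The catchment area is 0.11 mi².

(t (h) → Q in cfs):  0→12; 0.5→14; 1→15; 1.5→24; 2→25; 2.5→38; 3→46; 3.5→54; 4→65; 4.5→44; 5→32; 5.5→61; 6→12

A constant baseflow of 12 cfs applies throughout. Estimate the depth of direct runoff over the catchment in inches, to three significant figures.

d ≈ 2.01 in

Direct runoff: 0.0, 2.0, 3.0, 12.0, 13.0, 26.0, 34.0, 42.0, 53.0, 32.0, 20.0, 49.0, 0.0 cfs; ΣQ_DR = 286.0 cfs.
V = ΣQ_DR · Δt = 286.0 × 1800 s = 5.148 × 10^5 ft³.
Over A = 0.11 mi², depth = V / A = 2.01 in.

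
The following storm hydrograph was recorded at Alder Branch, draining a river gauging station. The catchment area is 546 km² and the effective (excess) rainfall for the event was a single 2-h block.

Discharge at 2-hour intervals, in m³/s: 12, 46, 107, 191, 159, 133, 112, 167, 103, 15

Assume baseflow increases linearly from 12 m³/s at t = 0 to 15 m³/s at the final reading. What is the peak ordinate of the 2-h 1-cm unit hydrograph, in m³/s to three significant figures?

Direct runoff: 0.00, 33.67, 94.33, 178.00, 145.67, 119.33, 98.00, 152.67, 88.33, 0.00 m³/s; ΣQ_DR = 910.0 m³/s, peak = 178.00 m³/s.
Runoff depth d = ΣQ_DR·Δt / A = 910.0 × 7200 / (546 km²) = 12.00 mm.
The 1-cm UH is the DRH scaled by (10 mm)/d, so U_p = 178.00 × 10/12.00 = 148 m³/s.

U_p ≈ 148 m³/s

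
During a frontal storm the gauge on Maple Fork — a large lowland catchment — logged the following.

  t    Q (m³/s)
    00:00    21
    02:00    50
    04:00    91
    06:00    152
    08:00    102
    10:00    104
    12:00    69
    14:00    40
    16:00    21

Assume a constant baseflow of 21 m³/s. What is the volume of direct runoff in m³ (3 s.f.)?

Direct-runoff ordinates (Q − Q_b): 0.0, 29.0, 70.0, 131.0, 81.0, 83.0, 48.0, 19.0, 0.0 m³/s.
ΣQ_DR = 461.0 m³/s.
With Δt = 2 h = 7200 s, V = ΣQ_DR · Δt = 461.0 × 7200 = 3.32 × 10^6 m³.

V ≈ 3.32 × 10^6 m³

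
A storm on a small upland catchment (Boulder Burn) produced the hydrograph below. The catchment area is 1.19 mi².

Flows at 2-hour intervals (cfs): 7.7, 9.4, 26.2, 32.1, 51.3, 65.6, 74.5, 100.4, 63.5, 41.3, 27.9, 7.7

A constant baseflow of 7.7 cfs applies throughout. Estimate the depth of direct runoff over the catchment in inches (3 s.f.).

Direct runoff: 0.0, 1.7, 18.5, 24.4, 43.6, 57.9, 66.8, 92.7, 55.8, 33.6, 20.2, 0.0 cfs; ΣQ_DR = 415.2 cfs.
V = ΣQ_DR · Δt = 415.2 × 7200 s = 2.989 × 10^6 ft³.
Over A = 1.19 mi², depth = V / A = 1.08 in.

d ≈ 1.08 in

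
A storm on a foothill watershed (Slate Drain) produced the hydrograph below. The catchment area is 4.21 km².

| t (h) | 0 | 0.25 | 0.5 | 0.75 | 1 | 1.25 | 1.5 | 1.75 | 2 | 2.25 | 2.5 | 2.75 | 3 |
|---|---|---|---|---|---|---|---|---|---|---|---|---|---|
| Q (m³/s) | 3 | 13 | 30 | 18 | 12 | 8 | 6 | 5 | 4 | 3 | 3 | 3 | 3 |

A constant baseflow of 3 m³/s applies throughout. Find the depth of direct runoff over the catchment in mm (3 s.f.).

d ≈ 15.4 mm

Direct runoff: 0.0, 10.0, 27.0, 15.0, 9.0, 5.0, 3.0, 2.0, 1.0, 0.0, 0.0, 0.0, 0.0 m³/s; ΣQ_DR = 72.00 m³/s.
V = ΣQ_DR · Δt = 72.00 × 900 s = 64800 m³.
Over A = 4.21 km², depth = V / A = 15.4 mm.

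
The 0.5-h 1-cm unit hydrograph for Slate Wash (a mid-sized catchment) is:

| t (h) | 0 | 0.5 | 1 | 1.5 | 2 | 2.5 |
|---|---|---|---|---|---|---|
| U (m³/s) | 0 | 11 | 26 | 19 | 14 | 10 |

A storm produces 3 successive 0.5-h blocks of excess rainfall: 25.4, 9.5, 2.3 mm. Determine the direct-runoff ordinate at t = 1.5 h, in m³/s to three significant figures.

Q ≈ 75.5 m³/s

By discrete convolution, Q_j = Σ (P_i / 10 mm) · U_{j−i}.
At t = 1.5 h (j=3): Q = (25.4/10)·19 + (9.5/10)·26 + (2.3/10)·11 = 75.5 m³/s.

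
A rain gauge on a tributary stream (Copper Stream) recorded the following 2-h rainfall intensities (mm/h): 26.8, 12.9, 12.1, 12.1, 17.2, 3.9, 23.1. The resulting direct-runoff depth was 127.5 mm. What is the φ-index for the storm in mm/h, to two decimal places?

φ ≈ 6.74 mm/h

Only the 6 blocks with intensity above φ contribute runoff: 26.8, 12.9, 12.1, 12.1, 17.2, 23.1 mm/h.
Σ(I−φ)·Δt = d  ⇒  (26.8+12.9+12.1+12.1+17.2+23.1 − 6φ)·2 = 127.5
φ = (104.2 − 127.5/2) / 6 = 6.74 mm/h.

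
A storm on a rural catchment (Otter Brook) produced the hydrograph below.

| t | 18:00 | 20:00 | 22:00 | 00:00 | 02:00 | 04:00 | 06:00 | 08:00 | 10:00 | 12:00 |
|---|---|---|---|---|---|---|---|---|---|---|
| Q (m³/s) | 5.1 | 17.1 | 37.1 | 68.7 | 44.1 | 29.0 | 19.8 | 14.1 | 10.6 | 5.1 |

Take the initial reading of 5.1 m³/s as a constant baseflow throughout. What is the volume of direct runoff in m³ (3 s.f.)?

V ≈ 1.44 × 10^6 m³

Direct-runoff ordinates (Q − Q_b): 0.0, 12.0, 32.0, 63.6, 39.0, 23.9, 14.7, 9.0, 5.5, 0.0 m³/s.
ΣQ_DR = 199.7 m³/s.
With Δt = 2 h = 7200 s, V = ΣQ_DR · Δt = 199.7 × 7200 = 1.44 × 10^6 m³.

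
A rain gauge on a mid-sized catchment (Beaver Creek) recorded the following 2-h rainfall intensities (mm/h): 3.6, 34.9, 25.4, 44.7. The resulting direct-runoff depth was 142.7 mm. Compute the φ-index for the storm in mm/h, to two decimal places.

Only the 3 blocks with intensity above φ contribute runoff: 34.9, 25.4, 44.7 mm/h.
Σ(I−φ)·Δt = d  ⇒  (34.9+25.4+44.7 − 3φ)·2 = 142.7
φ = (105.0 − 142.7/2) / 3 = 11.22 mm/h.

φ ≈ 11.22 mm/h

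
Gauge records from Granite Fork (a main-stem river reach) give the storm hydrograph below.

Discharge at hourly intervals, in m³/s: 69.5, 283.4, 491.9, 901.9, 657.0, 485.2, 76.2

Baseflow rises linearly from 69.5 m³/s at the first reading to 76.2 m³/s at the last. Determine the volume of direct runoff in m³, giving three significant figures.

V ≈ 8.84 × 10^6 m³

Direct-runoff ordinates (Q − Q_b): 0.00, 212.78, 420.17, 829.05, 583.03, 410.12, 0.00 m³/s.
ΣQ_DR = 2455 m³/s.
With Δt = 1 h = 3600 s, V = ΣQ_DR · Δt = 2455 × 3600 = 8.84 × 10^6 m³.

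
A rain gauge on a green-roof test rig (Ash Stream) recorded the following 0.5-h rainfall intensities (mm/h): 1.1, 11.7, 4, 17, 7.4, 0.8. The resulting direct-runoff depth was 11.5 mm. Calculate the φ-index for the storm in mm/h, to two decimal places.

φ ≈ 4.37 mm/h

Only the 3 blocks with intensity above φ contribute runoff: 11.7, 17, 7.4 mm/h.
Σ(I−φ)·Δt = d  ⇒  (11.7+17+7.4 − 3φ)·0.5 = 11.5
φ = (36.10 − 11.5/0.5) / 3 = 4.37 mm/h.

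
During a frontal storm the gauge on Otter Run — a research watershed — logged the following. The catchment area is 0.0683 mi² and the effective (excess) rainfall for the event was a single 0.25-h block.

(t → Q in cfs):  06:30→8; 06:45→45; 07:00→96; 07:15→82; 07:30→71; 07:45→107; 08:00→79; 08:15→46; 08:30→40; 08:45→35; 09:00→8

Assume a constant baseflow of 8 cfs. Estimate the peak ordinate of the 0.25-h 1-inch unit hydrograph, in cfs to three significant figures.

Direct runoff: 0.0, 37.0, 88.0, 74.0, 63.0, 99.0, 71.0, 38.0, 32.0, 27.0, 0.0 cfs; ΣQ_DR = 529.0 cfs, peak = 99.0 cfs.
Runoff depth d = ΣQ_DR·Δt / A = 529.0 × 900 / (0.0683 mi²) = 3.000 in.
The 1-inch UH is the DRH scaled by (1 in)/d, so U_p = 99.0 × 1/3.000 = 33.0 cfs.

U_p ≈ 33.0 cfs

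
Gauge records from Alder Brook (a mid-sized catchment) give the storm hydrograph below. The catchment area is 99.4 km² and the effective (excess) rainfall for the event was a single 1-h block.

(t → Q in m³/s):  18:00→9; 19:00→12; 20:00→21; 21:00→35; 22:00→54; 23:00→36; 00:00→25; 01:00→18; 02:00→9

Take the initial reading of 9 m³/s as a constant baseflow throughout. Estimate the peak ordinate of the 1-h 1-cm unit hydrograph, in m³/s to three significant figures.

U_p ≈ 90.0 m³/s

Direct runoff: 0.0, 3.0, 12.0, 26.0, 45.0, 27.0, 16.0, 9.0, 0.0 m³/s; ΣQ_DR = 138.0 m³/s, peak = 45.0 m³/s.
Runoff depth d = ΣQ_DR·Δt / A = 138.0 × 3600 / (99.4 km²) = 4.998 mm.
The 1-cm UH is the DRH scaled by (10 mm)/d, so U_p = 45.0 × 10/4.998 = 90.0 m³/s.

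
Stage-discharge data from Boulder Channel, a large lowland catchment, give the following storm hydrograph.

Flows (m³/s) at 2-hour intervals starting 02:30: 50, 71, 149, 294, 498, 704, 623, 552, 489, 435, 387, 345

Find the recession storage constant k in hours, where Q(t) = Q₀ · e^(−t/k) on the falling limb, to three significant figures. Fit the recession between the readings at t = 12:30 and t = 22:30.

k ≈ 16.7 h

On the falling limb, Q drops from 704 to 387 m³/s between t = 12:30 and t = 22:30 (Δt = 10 h).
k = −Δt / ln(Q₂/Q₁) = −10 / ln(387/704) = 16.7 h.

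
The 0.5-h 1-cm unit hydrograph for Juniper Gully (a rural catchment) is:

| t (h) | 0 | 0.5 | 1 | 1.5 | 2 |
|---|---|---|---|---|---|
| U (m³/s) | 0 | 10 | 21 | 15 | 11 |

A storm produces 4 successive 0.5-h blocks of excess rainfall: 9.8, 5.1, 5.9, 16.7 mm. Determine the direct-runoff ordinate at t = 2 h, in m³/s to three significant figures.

Q ≈ 47.5 m³/s

By discrete convolution, Q_j = Σ (P_i / 10 mm) · U_{j−i}.
At t = 2 h (j=4): Q = (9.8/10)·11 + (5.1/10)·15 + (5.9/10)·21 + (16.7/10)·10 = 47.5 m³/s.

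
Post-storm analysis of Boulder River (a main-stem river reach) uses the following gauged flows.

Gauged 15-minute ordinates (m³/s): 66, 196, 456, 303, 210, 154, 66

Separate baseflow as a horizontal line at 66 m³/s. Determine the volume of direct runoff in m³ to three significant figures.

Direct-runoff ordinates (Q − Q_b): 0.0, 130.0, 390.0, 237.0, 144.0, 88.0, 0.0 m³/s.
ΣQ_DR = 989.0 m³/s.
With Δt = 0.25 h = 900 s, V = ΣQ_DR · Δt = 989.0 × 900 = 8.90 × 10^5 m³.

V ≈ 8.90 × 10^5 m³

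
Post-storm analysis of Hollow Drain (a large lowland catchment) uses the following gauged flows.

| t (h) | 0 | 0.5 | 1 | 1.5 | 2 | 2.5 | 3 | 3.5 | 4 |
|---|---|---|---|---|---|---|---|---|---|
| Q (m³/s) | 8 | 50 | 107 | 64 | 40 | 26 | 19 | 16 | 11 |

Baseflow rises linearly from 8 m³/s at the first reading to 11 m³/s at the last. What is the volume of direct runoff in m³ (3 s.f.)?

Direct-runoff ordinates (Q − Q_b): 0.00, 41.62, 98.25, 54.88, 30.50, 16.12, 8.75, 5.38, 0.00 m³/s.
ΣQ_DR = 255.5 m³/s.
With Δt = 0.5 h = 1800 s, V = ΣQ_DR · Δt = 255.5 × 1800 = 4.60 × 10^5 m³.

V ≈ 4.60 × 10^5 m³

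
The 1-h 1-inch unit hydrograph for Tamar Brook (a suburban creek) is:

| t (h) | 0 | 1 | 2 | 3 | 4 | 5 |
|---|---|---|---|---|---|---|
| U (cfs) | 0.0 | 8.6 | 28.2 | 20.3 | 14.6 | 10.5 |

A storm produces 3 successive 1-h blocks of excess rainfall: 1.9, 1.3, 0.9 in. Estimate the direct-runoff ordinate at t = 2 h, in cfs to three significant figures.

Q ≈ 64.8 cfs

By discrete convolution, Q_j = Σ (P_i / 1 in) · U_{j−i}.
At t = 2 h (j=2): Q = (1.9/1)·28.2 + (1.3/1)·8.6 + (0.9/1)·0.0 = 64.8 cfs.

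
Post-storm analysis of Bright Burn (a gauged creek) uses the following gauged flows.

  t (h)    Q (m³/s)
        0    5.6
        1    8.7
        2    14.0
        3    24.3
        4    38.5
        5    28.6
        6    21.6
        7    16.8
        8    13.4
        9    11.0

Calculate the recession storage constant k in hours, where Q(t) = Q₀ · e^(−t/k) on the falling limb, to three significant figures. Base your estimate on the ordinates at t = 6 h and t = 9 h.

On the falling limb, Q drops from 21.6 to 11.0 m³/s between t = 6 h and t = 9 h (Δt = 3 h).
k = −Δt / ln(Q₂/Q₁) = −3 / ln(11.0/21.6) = 4.45 h.

k ≈ 4.45 h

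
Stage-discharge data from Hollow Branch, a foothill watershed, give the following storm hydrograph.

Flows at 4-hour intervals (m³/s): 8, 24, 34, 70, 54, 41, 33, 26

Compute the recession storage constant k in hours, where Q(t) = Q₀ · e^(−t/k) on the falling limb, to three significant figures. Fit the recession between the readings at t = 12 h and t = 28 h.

k ≈ 16.2 h

On the falling limb, Q drops from 70 to 26 m³/s between t = 12 h and t = 28 h (Δt = 16 h).
k = −Δt / ln(Q₂/Q₁) = −16 / ln(26/70) = 16.2 h.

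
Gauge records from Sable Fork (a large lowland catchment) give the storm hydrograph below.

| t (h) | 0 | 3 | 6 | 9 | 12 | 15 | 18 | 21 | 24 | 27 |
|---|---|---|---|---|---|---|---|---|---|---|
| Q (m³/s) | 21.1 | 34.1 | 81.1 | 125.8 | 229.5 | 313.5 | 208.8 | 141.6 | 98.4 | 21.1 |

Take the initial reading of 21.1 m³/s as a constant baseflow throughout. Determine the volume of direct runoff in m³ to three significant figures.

V ≈ 1.15 × 10^7 m³

Direct-runoff ordinates (Q − Q_b): 0.0, 13.0, 60.0, 104.7, 208.4, 292.4, 187.7, 120.5, 77.3, 0.0 m³/s.
ΣQ_DR = 1064 m³/s.
With Δt = 3 h = 10800 s, V = ΣQ_DR · Δt = 1064 × 10800 = 1.15 × 10^7 m³.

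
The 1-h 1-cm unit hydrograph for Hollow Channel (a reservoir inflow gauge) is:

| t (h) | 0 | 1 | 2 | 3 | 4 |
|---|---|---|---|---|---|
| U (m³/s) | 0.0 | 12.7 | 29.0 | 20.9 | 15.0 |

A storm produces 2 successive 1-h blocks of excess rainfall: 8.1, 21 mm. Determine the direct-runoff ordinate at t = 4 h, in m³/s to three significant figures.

By discrete convolution, Q_j = Σ (P_i / 10 mm) · U_{j−i}.
At t = 4 h (j=4): Q = (8.1/10)·15.0 + (21/10)·20.9 = 56.0 m³/s.

Q ≈ 56.0 m³/s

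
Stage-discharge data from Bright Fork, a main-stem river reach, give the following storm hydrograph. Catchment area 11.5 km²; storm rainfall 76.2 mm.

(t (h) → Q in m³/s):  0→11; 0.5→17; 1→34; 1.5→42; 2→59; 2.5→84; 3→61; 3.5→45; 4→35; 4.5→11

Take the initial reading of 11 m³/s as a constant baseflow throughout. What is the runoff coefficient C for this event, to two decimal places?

C ≈ 0.59

ΣQ_DR = 289.0 m³/s; V = ΣQ_DR·Δt = 5.202 × 10^5 m³.
Runoff depth d = V / A = 45.23 mm.
C = d / P = 45.23 / 76.2 = 0.59.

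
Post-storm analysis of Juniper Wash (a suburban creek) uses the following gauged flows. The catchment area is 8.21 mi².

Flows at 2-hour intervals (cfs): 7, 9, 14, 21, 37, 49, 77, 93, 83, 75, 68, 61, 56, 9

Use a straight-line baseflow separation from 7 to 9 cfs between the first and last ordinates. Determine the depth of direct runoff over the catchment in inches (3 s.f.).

d ≈ 0.206 in

Direct runoff: 0.00, 1.85, 6.69, 13.54, 29.38, 41.23, 69.08, 84.92, 74.77, 66.62, 59.46, 52.31, 47.15, 0.00 cfs; ΣQ_DR = 547.0 cfs.
V = ΣQ_DR · Δt = 547.0 × 7200 s = 3.938 × 10^6 ft³.
Over A = 8.21 mi², depth = V / A = 0.206 in.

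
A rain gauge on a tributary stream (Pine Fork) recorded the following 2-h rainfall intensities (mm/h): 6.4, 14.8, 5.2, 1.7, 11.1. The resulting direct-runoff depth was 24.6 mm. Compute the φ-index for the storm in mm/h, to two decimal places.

Only the 2 blocks with intensity above φ contribute runoff: 14.8, 11.1 mm/h.
Σ(I−φ)·Δt = d  ⇒  (14.8+11.1 − 2φ)·2 = 24.6
φ = (25.90 − 24.6/2) / 2 = 6.80 mm/h.

φ ≈ 6.80 mm/h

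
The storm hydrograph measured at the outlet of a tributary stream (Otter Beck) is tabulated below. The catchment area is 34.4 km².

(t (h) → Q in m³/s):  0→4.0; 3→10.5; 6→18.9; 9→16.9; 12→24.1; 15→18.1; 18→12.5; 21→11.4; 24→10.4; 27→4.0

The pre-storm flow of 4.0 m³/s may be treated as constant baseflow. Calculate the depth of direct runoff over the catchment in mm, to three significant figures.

d ≈ 28.5 mm

Direct runoff: 0.0, 6.5, 14.9, 12.9, 20.1, 14.1, 8.5, 7.4, 6.4, 0.0 m³/s; ΣQ_DR = 90.80 m³/s.
V = ΣQ_DR · Δt = 90.80 × 10800 s = 9.806 × 10^5 m³.
Over A = 34.4 km², depth = V / A = 28.5 mm.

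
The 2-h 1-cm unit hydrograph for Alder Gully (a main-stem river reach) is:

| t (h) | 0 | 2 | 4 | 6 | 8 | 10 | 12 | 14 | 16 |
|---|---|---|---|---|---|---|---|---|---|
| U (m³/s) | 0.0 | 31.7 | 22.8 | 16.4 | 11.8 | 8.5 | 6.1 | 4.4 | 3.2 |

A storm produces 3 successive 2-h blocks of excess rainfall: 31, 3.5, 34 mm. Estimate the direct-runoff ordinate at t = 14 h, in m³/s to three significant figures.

By discrete convolution, Q_j = Σ (P_i / 10 mm) · U_{j−i}.
At t = 14 h (j=7): Q = (31/10)·4.4 + (3.5/10)·6.1 + (34/10)·8.5 = 44.7 m³/s.

Q ≈ 44.7 m³/s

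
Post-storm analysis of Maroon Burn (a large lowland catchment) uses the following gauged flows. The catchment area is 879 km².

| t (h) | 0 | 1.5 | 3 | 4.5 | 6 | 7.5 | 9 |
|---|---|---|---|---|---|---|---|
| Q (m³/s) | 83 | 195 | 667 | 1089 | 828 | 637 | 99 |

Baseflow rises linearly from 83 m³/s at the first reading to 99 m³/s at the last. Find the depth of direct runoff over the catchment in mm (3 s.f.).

Direct runoff: 0.00, 109.33, 578.67, 998.00, 734.33, 540.67, 0.00 m³/s; ΣQ_DR = 2961 m³/s.
V = ΣQ_DR · Δt = 2961 × 5400 s = 1.599 × 10^7 m³.
Over A = 879 km², depth = V / A = 18.2 mm.

d ≈ 18.2 mm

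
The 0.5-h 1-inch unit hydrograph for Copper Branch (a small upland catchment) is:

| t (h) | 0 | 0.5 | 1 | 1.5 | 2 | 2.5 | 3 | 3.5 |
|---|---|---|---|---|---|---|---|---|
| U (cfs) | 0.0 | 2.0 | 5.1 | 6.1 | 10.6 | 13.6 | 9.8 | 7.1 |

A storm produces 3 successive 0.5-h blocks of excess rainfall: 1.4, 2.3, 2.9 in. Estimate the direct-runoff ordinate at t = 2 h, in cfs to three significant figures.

Q ≈ 43.7 cfs

By discrete convolution, Q_j = Σ (P_i / 1 in) · U_{j−i}.
At t = 2 h (j=4): Q = (1.4/1)·10.6 + (2.3/1)·6.1 + (2.9/1)·5.1 = 43.7 cfs.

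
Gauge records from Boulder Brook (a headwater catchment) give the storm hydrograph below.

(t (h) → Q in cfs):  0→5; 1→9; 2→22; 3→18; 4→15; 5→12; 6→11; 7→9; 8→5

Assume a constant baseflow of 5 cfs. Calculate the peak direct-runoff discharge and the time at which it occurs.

Subtracting baseflow gives direct-runoff ordinates: 0.0, 4.0, 17.0, 13.0, 10.0, 7.0, 6.0, 4.0, 0.0 cfs.
The maximum is 17.0 cfs, occurring at the reading for t = 2 h.

Q_p = 17.0 cfs at t = 2 h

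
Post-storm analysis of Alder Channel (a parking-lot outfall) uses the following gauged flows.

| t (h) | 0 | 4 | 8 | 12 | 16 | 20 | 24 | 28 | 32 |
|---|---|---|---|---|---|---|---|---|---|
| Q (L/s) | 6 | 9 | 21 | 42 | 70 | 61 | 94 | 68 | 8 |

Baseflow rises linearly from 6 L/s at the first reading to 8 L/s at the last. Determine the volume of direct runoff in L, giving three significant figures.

V ≈ 4.55 × 10^6 L

Direct-runoff ordinates (Q − Q_b): 0.00, 2.75, 14.50, 35.25, 63.00, 53.75, 86.50, 60.25, 0.00 L/s.
ΣQ_DR = 316.0 L/s.
With Δt = 4 h = 14400 s, V = ΣQ_DR · Δt = 316.0 × 14400 = 4.55 × 10^6 L.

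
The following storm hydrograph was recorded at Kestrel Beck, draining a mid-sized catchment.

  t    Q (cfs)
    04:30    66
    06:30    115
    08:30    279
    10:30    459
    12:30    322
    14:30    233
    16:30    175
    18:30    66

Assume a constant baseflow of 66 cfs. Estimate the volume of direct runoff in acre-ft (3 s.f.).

Direct-runoff ordinates (Q − Q_b): 0.0, 49.0, 213.0, 393.0, 256.0, 167.0, 109.0, 0.0 cfs.
ΣQ_DR = 1187 cfs.
With Δt = 2 h = 7200 s, V = ΣQ_DR · Δt = 1187 × 7200 = 8.55 × 10^6 ft³ = 196 acre-ft.

V ≈ 196 acre-ft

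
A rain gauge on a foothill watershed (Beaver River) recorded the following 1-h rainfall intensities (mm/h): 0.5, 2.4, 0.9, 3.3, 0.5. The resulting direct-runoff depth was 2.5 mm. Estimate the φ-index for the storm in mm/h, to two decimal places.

Only the 2 blocks with intensity above φ contribute runoff: 2.4, 3.3 mm/h.
Σ(I−φ)·Δt = d  ⇒  (2.4+3.3 − 2φ)·1 = 2.5
φ = (5.700 − 2.5/1) / 2 = 1.60 mm/h.

φ ≈ 1.60 mm/h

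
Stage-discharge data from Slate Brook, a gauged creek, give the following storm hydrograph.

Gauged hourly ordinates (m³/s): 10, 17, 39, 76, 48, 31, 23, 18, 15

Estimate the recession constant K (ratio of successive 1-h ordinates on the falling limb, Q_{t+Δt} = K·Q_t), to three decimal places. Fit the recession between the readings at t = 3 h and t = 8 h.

Using the recession-limb readings at t = 3 h and t = 8 h: Q falls from 76 to 15 m³/s over 5 intervals.
K = (Q₂/Q₁)^(1/5) = (15/76)^(1/5) = 0.723.

K ≈ 0.723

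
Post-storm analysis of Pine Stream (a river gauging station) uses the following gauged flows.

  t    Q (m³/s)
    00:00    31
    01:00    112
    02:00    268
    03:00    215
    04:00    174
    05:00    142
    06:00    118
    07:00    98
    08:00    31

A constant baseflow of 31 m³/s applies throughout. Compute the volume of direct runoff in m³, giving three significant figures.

V ≈ 3.28 × 10^6 m³

Direct-runoff ordinates (Q − Q_b): 0.0, 81.0, 237.0, 184.0, 143.0, 111.0, 87.0, 67.0, 0.0 m³/s.
ΣQ_DR = 910.0 m³/s.
With Δt = 1 h = 3600 s, V = ΣQ_DR · Δt = 910.0 × 3600 = 3.28 × 10^6 m³.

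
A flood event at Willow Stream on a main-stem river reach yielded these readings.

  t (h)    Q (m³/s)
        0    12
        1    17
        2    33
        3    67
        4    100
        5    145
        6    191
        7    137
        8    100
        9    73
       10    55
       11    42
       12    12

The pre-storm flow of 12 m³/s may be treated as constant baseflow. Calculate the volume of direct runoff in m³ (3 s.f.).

V ≈ 2.98 × 10^6 m³

Direct-runoff ordinates (Q − Q_b): 0.0, 5.0, 21.0, 55.0, 88.0, 133.0, 179.0, 125.0, 88.0, 61.0, 43.0, 30.0, 0.0 m³/s.
ΣQ_DR = 828.0 m³/s.
With Δt = 1 h = 3600 s, V = ΣQ_DR · Δt = 828.0 × 3600 = 2.98 × 10^6 m³.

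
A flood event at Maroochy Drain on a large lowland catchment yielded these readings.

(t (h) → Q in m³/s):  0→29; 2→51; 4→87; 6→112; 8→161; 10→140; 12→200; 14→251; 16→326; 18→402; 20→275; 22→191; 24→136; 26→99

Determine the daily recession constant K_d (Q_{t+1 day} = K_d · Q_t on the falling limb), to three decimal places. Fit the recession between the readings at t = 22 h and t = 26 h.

K_d ≈ 0.019

Between t = 22 h and t = 26 h the flow falls from 191 to 99 m³/s over 2×2 h = 4 h.
Per-interval ratio K = (99/191)^(1/2) = 0.7199; K_d = K^(24/2) = 0.019.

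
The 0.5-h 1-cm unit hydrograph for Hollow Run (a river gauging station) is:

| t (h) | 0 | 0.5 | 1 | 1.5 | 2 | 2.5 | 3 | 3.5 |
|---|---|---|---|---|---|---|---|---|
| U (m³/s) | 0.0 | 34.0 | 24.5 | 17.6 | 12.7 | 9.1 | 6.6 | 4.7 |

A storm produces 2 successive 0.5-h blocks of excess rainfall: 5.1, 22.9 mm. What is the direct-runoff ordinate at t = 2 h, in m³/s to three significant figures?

Q ≈ 46.8 m³/s

By discrete convolution, Q_j = Σ (P_i / 10 mm) · U_{j−i}.
At t = 2 h (j=4): Q = (5.1/10)·12.7 + (22.9/10)·17.6 = 46.8 m³/s.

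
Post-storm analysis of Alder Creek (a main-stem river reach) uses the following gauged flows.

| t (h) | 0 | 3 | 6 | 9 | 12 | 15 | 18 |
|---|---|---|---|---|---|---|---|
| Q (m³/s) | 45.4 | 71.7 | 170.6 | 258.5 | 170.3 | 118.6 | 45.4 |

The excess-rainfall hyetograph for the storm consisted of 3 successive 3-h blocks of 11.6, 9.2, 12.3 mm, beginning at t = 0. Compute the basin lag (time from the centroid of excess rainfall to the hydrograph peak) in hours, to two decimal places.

t_L ≈ 4.44 h

Centroid of excess rainfall: t_c = Σ P_i·t̄_i / ΣP_i = 4.5634 h (block centres at 1.5, 4.5, 7.5 h).
Hydrograph peak occurs at t = 9 h, so basin lag t_L = 9 − 4.5634 = 4.44 h.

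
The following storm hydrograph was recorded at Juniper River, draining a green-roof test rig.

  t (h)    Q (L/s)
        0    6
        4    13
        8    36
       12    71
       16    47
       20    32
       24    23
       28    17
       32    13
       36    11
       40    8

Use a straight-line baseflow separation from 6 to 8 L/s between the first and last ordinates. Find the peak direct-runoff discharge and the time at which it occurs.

Subtracting baseflow gives direct-runoff ordinates: 0.00, 6.80, 29.60, 64.40, 40.20, 25.00, 15.80, 9.60, 5.40, 3.20, 0.00 L/s.
The maximum is 64.40 L/s, occurring at the reading for t = 12 h.

Q_p = 64.40 L/s at t = 12 h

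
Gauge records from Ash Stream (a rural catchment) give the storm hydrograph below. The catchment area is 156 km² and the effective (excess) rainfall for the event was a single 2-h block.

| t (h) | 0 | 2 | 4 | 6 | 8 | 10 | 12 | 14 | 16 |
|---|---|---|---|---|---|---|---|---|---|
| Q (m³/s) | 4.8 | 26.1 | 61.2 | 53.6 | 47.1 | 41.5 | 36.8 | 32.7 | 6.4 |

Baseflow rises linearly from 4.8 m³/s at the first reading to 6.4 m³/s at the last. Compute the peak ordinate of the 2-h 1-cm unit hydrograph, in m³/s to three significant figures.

Direct runoff: 0.00, 21.10, 56.00, 48.20, 41.50, 35.70, 30.80, 26.50, 0.00 m³/s; ΣQ_DR = 259.8 m³/s, peak = 56.00 m³/s.
Runoff depth d = ΣQ_DR·Δt / A = 259.8 × 7200 / (156 km²) = 11.99 mm.
The 1-cm UH is the DRH scaled by (10 mm)/d, so U_p = 56.00 × 10/11.99 = 46.7 m³/s.

U_p ≈ 46.7 m³/s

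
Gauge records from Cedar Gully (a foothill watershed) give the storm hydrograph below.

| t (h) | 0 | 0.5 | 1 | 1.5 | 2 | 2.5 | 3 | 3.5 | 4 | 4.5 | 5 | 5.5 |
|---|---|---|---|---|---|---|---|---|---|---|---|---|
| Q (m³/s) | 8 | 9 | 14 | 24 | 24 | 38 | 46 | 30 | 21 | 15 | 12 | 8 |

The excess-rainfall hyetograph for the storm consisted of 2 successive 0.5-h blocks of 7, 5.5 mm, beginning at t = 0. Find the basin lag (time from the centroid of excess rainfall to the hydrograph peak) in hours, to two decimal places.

t_L ≈ 2.53 h

Centroid of excess rainfall: t_c = Σ P_i·t̄_i / ΣP_i = 0.4700 h (block centres at 0.25, 0.75 h).
Hydrograph peak occurs at t = 3 h, so basin lag t_L = 3 − 0.4700 = 2.53 h.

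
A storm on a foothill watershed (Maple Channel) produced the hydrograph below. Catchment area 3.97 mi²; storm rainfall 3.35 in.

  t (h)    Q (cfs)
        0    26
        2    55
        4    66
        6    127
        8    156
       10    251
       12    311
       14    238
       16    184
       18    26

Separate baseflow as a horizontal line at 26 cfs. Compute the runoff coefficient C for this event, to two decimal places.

C ≈ 0.27

ΣQ_DR = 1180 cfs; V = ΣQ_DR·Δt = 8.496 × 10^6 ft³.
Runoff depth d = V / A = 0.9212 in.
C = d / P = 0.9212 / 3.35 = 0.27.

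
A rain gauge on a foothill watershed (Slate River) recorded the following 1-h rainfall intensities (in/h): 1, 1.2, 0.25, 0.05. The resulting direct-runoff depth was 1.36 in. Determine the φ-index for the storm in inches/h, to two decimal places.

φ ≈ 0.42 in/h

Only the 2 blocks with intensity above φ contribute runoff: 1, 1.2 in/h.
Σ(I−φ)·Δt = d  ⇒  (1+1.2 − 2φ)·1 = 1.36
φ = (2.200 − 1.36/1) / 2 = 0.42 in/h.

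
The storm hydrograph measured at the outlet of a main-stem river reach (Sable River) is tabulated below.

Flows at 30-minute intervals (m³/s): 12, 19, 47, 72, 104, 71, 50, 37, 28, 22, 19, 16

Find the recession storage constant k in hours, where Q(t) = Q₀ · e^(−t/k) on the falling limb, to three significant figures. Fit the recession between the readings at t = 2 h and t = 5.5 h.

On the falling limb, Q drops from 104 to 16 m³/s between t = 2 h and t = 5.5 h (Δt = 3.5 h).
k = −Δt / ln(Q₂/Q₁) = −3.5 / ln(16/104) = 1.87 h.

k ≈ 1.87 h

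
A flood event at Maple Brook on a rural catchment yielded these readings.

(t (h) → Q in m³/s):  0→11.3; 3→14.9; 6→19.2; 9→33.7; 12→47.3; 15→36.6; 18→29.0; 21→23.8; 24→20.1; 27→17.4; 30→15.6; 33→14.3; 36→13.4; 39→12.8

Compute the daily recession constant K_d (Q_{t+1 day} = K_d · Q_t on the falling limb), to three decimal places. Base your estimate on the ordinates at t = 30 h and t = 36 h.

Between t = 30 h and t = 36 h the flow falls from 15.6 to 13.4 m³/s over 2×3 h = 6 h.
Per-interval ratio K = (13.4/15.6)^(1/2) = 0.9268; K_d = K^(24/3) = 0.544.

K_d ≈ 0.544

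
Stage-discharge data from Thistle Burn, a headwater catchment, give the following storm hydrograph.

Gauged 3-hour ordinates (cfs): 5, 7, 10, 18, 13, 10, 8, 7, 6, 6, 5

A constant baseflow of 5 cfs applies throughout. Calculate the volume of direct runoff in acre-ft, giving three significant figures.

Direct-runoff ordinates (Q − Q_b): 0.0, 2.0, 5.0, 13.0, 8.0, 5.0, 3.0, 2.0, 1.0, 1.0, 0.0 cfs.
ΣQ_DR = 40.00 cfs.
With Δt = 3 h = 10800 s, V = ΣQ_DR · Δt = 40.00 × 10800 = 4.32 × 10^5 ft³ = 9.92 acre-ft.

V ≈ 9.92 acre-ft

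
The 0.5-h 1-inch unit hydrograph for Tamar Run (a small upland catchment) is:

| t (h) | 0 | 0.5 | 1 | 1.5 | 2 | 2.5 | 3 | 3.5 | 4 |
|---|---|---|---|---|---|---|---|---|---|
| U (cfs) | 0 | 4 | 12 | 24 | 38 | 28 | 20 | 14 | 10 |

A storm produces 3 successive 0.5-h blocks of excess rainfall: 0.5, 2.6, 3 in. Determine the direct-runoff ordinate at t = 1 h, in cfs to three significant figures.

By discrete convolution, Q_j = Σ (P_i / 1 in) · U_{j−i}.
At t = 1 h (j=2): Q = (0.5/1)·12 + (2.6/1)·4 + (3/1)·0 = 16.4 cfs.

Q ≈ 16.4 cfs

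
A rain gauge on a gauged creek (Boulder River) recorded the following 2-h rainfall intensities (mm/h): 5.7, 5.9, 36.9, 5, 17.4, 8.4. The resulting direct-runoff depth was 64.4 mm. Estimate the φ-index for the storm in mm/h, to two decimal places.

φ ≈ 11.05 mm/h

Only the 2 blocks with intensity above φ contribute runoff: 36.9, 17.4 mm/h.
Σ(I−φ)·Δt = d  ⇒  (36.9+17.4 − 2φ)·2 = 64.4
φ = (54.30 − 64.4/2) / 2 = 11.05 mm/h.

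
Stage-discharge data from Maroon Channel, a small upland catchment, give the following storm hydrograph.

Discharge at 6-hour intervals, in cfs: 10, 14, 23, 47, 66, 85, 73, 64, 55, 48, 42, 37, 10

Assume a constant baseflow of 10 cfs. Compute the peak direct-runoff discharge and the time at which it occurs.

Q_p = 75.0 cfs at t = 30 h

Subtracting baseflow gives direct-runoff ordinates: 0.0, 4.0, 13.0, 37.0, 56.0, 75.0, 63.0, 54.0, 45.0, 38.0, 32.0, 27.0, 0.0 cfs.
The maximum is 75.0 cfs, occurring at the reading for t = 30 h.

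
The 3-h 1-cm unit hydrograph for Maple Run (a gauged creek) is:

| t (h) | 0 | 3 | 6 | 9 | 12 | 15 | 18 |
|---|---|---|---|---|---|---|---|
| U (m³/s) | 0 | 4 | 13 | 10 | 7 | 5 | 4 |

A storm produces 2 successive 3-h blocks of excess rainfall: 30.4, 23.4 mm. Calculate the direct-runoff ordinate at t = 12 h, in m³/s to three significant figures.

By discrete convolution, Q_j = Σ (P_i / 10 mm) · U_{j−i}.
At t = 12 h (j=4): Q = (30.4/10)·7 + (23.4/10)·10 = 44.7 m³/s.

Q ≈ 44.7 m³/s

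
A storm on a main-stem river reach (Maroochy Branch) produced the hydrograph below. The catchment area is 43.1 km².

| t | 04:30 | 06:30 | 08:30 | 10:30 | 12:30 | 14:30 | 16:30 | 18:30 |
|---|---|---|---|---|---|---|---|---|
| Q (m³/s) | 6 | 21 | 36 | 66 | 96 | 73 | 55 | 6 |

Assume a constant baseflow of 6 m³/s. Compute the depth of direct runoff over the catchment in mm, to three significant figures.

d ≈ 52.0 mm

Direct runoff: 0.0, 15.0, 30.0, 60.0, 90.0, 67.0, 49.0, 0.0 m³/s; ΣQ_DR = 311.0 m³/s.
V = ΣQ_DR · Δt = 311.0 × 7200 s = 2.239 × 10^6 m³.
Over A = 43.1 km², depth = V / A = 52.0 mm.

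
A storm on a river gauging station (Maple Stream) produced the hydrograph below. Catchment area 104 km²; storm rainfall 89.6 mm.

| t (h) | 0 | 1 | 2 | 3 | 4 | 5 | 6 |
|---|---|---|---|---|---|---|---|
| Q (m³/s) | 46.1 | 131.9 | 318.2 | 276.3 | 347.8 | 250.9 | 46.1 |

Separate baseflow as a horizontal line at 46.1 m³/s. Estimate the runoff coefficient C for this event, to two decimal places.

ΣQ_DR = 1095 m³/s; V = ΣQ_DR·Δt = 3.941 × 10^6 m³.
Runoff depth d = V / A = 37.89 mm.
C = d / P = 37.89 / 89.6 = 0.42.

C ≈ 0.42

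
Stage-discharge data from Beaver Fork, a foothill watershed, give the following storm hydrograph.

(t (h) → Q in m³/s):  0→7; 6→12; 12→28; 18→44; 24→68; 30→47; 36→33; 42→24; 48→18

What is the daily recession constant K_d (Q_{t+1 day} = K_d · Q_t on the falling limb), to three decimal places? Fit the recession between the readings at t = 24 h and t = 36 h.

K_d ≈ 0.236

Between t = 24 h and t = 36 h the flow falls from 68 to 33 m³/s over 2×6 h = 12 h.
Per-interval ratio K = (33/68)^(1/2) = 0.6966; K_d = K^(24/6) = 0.236.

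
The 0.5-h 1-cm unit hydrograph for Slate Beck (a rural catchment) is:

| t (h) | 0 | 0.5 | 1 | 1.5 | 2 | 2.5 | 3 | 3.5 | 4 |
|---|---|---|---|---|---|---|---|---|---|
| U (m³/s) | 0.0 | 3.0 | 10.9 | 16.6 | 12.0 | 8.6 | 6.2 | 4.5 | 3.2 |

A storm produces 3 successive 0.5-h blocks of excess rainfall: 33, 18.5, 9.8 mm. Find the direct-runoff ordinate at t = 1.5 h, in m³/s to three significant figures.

By discrete convolution, Q_j = Σ (P_i / 10 mm) · U_{j−i}.
At t = 1.5 h (j=3): Q = (33/10)·16.6 + (18.5/10)·10.9 + (9.8/10)·3.0 = 77.9 m³/s.

Q ≈ 77.9 m³/s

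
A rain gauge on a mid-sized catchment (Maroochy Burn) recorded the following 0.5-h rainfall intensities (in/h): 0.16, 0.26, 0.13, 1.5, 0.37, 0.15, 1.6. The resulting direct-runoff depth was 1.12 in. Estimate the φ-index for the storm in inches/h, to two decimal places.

Only the 2 blocks with intensity above φ contribute runoff: 1.5, 1.6 in/h.
Σ(I−φ)·Δt = d  ⇒  (1.5+1.6 − 2φ)·0.5 = 1.12
φ = (3.100 − 1.12/0.5) / 2 = 0.43 in/h.

φ ≈ 0.43 in/h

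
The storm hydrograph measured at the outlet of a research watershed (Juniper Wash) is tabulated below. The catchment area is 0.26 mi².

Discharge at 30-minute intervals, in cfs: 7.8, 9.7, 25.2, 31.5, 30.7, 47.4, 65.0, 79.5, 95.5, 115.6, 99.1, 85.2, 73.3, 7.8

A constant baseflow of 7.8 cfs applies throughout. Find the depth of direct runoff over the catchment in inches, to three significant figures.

d ≈ 1.98 in

Direct runoff: 0.0, 1.9, 17.4, 23.7, 22.9, 39.6, 57.2, 71.7, 87.7, 107.8, 91.3, 77.4, 65.5, 0.0 cfs; ΣQ_DR = 664.1 cfs.
V = ΣQ_DR · Δt = 664.1 × 1800 s = 1.195 × 10^6 ft³.
Over A = 0.26 mi², depth = V / A = 1.98 in.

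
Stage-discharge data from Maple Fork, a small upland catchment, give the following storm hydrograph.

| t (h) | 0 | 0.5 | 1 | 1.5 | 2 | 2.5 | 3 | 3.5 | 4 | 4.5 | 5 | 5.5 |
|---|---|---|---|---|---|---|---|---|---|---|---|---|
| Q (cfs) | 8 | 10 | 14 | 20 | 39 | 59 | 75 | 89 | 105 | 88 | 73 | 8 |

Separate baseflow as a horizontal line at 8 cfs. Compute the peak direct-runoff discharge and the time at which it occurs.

Subtracting baseflow gives direct-runoff ordinates: 0.0, 2.0, 6.0, 12.0, 31.0, 51.0, 67.0, 81.0, 97.0, 80.0, 65.0, 0.0 cfs.
The maximum is 97.0 cfs, occurring at the reading for t = 4 h.

Q_p = 97.0 cfs at t = 4 h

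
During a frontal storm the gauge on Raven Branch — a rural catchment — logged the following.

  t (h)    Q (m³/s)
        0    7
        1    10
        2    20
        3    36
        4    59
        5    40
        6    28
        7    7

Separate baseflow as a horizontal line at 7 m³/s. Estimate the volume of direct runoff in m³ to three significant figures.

Direct-runoff ordinates (Q − Q_b): 0.0, 3.0, 13.0, 29.0, 52.0, 33.0, 21.0, 0.0 m³/s.
ΣQ_DR = 151.0 m³/s.
With Δt = 1 h = 3600 s, V = ΣQ_DR · Δt = 151.0 × 3600 = 5.44 × 10^5 m³.

V ≈ 5.44 × 10^5 m³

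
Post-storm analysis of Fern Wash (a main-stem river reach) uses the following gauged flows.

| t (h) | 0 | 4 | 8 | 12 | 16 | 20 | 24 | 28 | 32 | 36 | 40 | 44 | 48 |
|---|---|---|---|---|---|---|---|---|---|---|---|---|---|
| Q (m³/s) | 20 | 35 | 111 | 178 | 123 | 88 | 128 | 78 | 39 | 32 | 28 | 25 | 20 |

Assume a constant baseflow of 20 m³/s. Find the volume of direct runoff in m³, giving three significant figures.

V ≈ 9.29 × 10^6 m³

Direct-runoff ordinates (Q − Q_b): 0.0, 15.0, 91.0, 158.0, 103.0, 68.0, 108.0, 58.0, 19.0, 12.0, 8.0, 5.0, 0.0 m³/s.
ΣQ_DR = 645.0 m³/s.
With Δt = 4 h = 14400 s, V = ΣQ_DR · Δt = 645.0 × 14400 = 9.29 × 10^6 m³.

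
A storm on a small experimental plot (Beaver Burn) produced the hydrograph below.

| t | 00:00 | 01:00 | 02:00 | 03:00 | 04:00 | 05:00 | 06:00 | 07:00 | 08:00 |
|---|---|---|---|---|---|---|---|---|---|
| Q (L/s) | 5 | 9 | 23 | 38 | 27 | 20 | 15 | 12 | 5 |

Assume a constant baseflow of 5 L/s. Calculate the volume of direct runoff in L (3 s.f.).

Direct-runoff ordinates (Q − Q_b): 0.0, 4.0, 18.0, 33.0, 22.0, 15.0, 10.0, 7.0, 0.0 L/s.
ΣQ_DR = 109.0 L/s.
With Δt = 1 h = 3600 s, V = ΣQ_DR · Δt = 109.0 × 3600 = 3.92 × 10^5 L.

V ≈ 3.92 × 10^5 L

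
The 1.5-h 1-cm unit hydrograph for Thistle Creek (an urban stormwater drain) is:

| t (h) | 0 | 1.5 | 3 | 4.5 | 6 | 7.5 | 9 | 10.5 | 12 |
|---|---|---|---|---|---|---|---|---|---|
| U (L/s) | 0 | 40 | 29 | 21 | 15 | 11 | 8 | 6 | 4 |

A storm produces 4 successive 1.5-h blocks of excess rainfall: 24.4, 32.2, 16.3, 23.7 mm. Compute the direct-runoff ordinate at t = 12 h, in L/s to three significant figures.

Q ≈ 68.2 L/s

By discrete convolution, Q_j = Σ (P_i / 10 mm) · U_{j−i}.
At t = 12 h (j=8): Q = (24.4/10)·4 + (32.2/10)·6 + (16.3/10)·8 + (23.7/10)·11 = 68.2 L/s.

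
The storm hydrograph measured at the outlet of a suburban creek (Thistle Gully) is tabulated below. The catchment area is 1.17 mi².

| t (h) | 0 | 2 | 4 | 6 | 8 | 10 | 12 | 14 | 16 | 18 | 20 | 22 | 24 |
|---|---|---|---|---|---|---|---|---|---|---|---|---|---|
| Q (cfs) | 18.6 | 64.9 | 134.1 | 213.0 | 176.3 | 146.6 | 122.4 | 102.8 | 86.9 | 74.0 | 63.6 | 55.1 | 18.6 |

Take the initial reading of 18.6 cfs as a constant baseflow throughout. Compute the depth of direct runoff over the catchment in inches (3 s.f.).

d ≈ 2.74 in

Direct runoff: 0.0, 46.3, 115.5, 194.4, 157.7, 128.0, 103.8, 84.2, 68.3, 55.4, 45.0, 36.5, 0.0 cfs; ΣQ_DR = 1035 cfs.
V = ΣQ_DR · Δt = 1035 × 7200 s = 7.453 × 10^6 ft³.
Over A = 1.17 mi², depth = V / A = 2.74 in.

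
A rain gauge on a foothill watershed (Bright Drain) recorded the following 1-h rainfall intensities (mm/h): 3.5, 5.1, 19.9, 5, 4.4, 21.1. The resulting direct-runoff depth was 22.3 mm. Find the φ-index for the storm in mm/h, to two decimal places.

φ ≈ 9.35 mm/h

Only the 2 blocks with intensity above φ contribute runoff: 19.9, 21.1 mm/h.
Σ(I−φ)·Δt = d  ⇒  (19.9+21.1 − 2φ)·1 = 22.3
φ = (41.00 − 22.3/1) / 2 = 9.35 mm/h.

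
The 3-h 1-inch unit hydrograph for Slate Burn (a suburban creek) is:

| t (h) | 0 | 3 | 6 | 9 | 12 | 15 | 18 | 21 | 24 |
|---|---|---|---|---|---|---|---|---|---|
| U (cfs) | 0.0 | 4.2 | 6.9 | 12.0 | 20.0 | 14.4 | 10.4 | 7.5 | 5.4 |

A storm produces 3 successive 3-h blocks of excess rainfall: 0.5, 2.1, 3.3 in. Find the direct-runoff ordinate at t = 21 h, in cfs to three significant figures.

By discrete convolution, Q_j = Σ (P_i / 1 in) · U_{j−i}.
At t = 21 h (j=7): Q = (0.5/1)·7.5 + (2.1/1)·10.4 + (3.3/1)·14.4 = 73.1 cfs.

Q ≈ 73.1 cfs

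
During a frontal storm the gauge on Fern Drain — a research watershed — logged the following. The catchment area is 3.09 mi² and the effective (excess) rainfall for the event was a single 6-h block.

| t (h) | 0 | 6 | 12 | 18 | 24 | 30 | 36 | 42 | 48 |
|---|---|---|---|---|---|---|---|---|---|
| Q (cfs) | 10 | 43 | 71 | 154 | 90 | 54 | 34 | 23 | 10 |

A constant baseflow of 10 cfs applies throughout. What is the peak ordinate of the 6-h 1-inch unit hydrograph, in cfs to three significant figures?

Direct runoff: 0.0, 33.0, 61.0, 144.0, 80.0, 44.0, 24.0, 13.0, 0.0 cfs; ΣQ_DR = 399.0 cfs, peak = 144.0 cfs.
Runoff depth d = ΣQ_DR·Δt / A = 399.0 × 21600 / (3.09 mi²) = 1.201 in.
The 1-inch UH is the DRH scaled by (1 in)/d, so U_p = 144.0 × 1/1.201 = 120 cfs.

U_p ≈ 120 cfs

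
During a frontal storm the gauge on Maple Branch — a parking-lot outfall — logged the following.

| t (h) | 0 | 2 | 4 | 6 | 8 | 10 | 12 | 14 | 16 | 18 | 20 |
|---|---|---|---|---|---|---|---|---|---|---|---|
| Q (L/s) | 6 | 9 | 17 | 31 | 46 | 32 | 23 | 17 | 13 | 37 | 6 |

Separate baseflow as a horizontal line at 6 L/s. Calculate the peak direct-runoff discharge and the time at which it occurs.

Subtracting baseflow gives direct-runoff ordinates: 0.0, 3.0, 11.0, 25.0, 40.0, 26.0, 17.0, 11.0, 7.0, 31.0, 0.0 L/s.
The maximum is 40.0 L/s, occurring at the reading for t = 8 h.

Q_p = 40.0 L/s at t = 8 h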